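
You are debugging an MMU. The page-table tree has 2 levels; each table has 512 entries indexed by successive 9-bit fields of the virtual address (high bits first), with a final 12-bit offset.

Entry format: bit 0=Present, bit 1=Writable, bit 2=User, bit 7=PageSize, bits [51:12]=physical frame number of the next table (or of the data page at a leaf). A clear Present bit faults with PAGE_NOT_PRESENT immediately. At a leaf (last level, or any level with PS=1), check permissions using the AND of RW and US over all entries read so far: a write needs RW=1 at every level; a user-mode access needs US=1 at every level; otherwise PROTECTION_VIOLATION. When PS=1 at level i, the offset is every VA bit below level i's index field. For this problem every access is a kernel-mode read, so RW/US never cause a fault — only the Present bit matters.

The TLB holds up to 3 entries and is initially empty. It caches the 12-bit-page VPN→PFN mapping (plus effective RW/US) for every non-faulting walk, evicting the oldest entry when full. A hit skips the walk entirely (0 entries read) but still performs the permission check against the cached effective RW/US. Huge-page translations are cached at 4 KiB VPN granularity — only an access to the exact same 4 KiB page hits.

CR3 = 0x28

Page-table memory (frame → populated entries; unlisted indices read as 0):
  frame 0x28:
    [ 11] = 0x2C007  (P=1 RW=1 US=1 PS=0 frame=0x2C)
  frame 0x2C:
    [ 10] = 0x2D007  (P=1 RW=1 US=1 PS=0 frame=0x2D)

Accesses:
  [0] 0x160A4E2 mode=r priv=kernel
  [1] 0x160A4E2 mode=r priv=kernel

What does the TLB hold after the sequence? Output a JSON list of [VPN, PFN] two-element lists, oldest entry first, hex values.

Walk each access:
#0 VA=0x160A4E2 (r,kernel):
  lvl0: tbl 0x28, slot 11 ⇒ 0x2C007 (P1/RW1/US1/PS0)
  lvl1: tbl 0x2C, slot 10 ⇒ 0x2D007 (P1/RW1/US1/PS0)
  ⇒ phys 0x2D4E2  [2 reads]
#1 VA=0x160A4E2 (r,kernel):
  TLB hit vpn=0x160A → PA=0x2D4E2

TLB: [["0x160A", "0x2D"]]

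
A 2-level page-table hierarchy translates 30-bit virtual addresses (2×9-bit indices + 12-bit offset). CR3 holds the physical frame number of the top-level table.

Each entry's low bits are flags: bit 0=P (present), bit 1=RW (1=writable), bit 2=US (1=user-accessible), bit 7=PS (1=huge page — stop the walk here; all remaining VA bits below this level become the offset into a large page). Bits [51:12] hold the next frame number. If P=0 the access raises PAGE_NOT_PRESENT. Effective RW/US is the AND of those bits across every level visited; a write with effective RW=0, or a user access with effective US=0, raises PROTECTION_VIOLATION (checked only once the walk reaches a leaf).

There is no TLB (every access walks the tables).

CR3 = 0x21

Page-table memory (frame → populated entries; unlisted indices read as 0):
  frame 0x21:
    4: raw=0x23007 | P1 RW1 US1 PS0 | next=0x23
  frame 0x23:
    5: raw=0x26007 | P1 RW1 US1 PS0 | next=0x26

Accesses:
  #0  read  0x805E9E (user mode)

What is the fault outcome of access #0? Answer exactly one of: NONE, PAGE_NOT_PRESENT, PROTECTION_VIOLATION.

Per-access translation:
#0 VA=0x805E9E (r,user):
  L0: frame=0x21 idx=4 entry=0x23007 [P=1 RW=1 US=1 PS=0]
  L1: frame=0x23 idx=5 entry=0x26007 [P=1 RW=1 US=1 PS=0]
  → PA=0x26E9E  (2 entries read)

Access #0 fault: NONE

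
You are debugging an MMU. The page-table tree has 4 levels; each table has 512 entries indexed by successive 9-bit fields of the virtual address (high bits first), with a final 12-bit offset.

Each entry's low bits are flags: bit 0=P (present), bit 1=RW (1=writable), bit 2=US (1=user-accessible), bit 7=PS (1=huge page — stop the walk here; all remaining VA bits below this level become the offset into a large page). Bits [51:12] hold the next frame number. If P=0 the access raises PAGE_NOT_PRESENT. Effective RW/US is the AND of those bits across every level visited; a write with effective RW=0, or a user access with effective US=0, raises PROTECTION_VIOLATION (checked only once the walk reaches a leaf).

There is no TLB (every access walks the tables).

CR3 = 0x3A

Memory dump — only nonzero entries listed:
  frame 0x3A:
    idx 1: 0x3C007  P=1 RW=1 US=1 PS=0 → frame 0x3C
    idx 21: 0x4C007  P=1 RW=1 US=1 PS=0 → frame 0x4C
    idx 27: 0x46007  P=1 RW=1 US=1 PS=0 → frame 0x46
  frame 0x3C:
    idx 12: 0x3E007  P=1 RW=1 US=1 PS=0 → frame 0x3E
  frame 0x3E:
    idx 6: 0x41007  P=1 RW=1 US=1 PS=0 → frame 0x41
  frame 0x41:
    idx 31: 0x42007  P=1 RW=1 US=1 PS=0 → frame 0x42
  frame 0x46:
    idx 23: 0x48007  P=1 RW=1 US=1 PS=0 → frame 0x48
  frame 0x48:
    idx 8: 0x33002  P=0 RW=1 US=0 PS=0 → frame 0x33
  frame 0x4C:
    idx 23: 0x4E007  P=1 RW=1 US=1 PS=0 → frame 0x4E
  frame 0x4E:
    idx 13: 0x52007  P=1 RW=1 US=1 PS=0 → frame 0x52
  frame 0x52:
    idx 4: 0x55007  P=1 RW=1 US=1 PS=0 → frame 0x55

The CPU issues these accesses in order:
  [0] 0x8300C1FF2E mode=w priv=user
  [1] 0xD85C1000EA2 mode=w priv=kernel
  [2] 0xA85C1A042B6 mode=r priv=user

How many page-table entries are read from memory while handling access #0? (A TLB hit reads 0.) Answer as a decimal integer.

Trace:
#0 VA=0x8300C1FF2E (w,user):
  [0] read 0x3A idx=1: raw=0x3C007 flags P=1 W=1 U=1 S=0
  [1] read 0x3C idx=12: raw=0x3E007 flags P=1 W=1 U=1 S=0
  [2] read 0x3E idx=6: raw=0x41007 flags P=1 W=1 U=1 S=0
  [3] read 0x41 idx=31: raw=0x42007 flags P=1 W=1 U=1 S=0
  ⇒ phys 0x42F2E  [4 reads]
#1 VA=0xD85C1000EA2 (w,kernel):
  [0] read 0x3A idx=27: raw=0x46007 flags P=1 W=1 U=1 S=0
  [1] read 0x46 idx=23: raw=0x48007 flags P=1 W=1 U=1 S=0
  [2] read 0x48 idx=8: raw=0x33002 flags P=0 W=1 U=0 S=0
  → PAGE_NOT_PRESENT  (3 entries read)
#2 VA=0xA85C1A042B6 (r,user):
  [0] read 0x3A idx=21: raw=0x4C007 flags P=1 W=1 U=1 S=0
  [1] read 0x4C idx=23: raw=0x4E007 flags P=1 W=1 U=1 S=0
  [2] read 0x4E idx=13: raw=0x52007 flags P=1 W=1 U=1 S=0
  [3] read 0x52 idx=4: raw=0x55007 flags P=1 W=1 U=1 S=0
  ⇒ phys 0x552B6  [4 reads]

Entries read for #0: 4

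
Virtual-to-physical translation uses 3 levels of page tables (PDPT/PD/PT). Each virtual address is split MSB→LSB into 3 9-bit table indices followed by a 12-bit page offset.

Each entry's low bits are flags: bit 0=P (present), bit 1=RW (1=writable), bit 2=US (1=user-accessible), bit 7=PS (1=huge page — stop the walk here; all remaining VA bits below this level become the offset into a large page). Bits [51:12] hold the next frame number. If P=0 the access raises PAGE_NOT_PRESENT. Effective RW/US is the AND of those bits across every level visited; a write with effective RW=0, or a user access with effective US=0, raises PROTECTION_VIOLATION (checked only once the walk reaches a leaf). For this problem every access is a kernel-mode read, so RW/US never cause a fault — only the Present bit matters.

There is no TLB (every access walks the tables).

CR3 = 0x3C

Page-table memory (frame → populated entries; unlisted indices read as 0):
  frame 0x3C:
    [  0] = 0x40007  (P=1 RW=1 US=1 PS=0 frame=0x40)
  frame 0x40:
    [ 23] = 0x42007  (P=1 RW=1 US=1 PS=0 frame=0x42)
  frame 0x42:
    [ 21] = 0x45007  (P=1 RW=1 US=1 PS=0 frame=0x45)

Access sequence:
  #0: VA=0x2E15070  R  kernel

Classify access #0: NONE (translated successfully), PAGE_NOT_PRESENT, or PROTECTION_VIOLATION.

Trace:
#0 VA=0x2E15070 (r,kernel):
  [0] read 0x3C idx=0: raw=0x40007 flags P=1 W=1 U=1 S=0
  [1] read 0x40 idx=23: raw=0x42007 flags P=1 W=1 U=1 S=0
  [2] read 0x42 idx=21: raw=0x45007 flags P=1 W=1 U=1 S=0
  ✓ 0x45070  — 3 lookups

Access #0 fault: NONE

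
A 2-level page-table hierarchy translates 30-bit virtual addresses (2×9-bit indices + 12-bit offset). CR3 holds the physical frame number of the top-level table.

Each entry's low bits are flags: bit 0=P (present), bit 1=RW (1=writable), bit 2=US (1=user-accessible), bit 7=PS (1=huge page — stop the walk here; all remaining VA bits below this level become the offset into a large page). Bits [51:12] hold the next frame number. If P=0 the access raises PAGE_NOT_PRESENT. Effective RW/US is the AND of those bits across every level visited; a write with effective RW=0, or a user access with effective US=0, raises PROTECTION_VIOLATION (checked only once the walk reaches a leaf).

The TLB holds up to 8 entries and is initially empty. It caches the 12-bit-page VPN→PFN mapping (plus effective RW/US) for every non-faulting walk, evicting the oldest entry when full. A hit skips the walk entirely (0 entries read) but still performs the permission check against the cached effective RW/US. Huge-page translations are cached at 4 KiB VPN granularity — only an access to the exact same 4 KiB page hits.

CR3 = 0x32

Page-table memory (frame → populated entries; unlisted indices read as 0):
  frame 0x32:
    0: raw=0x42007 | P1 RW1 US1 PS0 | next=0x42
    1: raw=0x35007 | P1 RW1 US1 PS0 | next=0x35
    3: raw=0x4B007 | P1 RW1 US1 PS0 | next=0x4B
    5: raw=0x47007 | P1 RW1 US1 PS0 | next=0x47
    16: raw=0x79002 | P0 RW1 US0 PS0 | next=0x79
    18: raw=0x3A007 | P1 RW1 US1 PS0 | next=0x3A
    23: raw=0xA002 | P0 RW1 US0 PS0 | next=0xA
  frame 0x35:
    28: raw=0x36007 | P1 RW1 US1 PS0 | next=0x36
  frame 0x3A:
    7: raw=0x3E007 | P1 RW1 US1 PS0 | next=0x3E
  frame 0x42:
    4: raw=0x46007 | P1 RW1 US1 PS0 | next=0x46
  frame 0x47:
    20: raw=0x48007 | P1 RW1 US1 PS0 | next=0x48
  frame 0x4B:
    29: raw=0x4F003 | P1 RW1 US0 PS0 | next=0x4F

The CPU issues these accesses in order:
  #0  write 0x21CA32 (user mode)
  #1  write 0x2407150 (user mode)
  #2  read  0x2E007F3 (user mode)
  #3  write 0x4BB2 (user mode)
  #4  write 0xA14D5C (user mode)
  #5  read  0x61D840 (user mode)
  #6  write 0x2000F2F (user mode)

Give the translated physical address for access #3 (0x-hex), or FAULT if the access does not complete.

Per-access translation:
#0 VA=0x21CA32 (w,user):
  [0] read 0x32 idx=1: raw=0x35007 flags P=1 W=1 U=1 S=0
  [1] read 0x35 idx=28: raw=0x36007 flags P=1 W=1 U=1 S=0
  ⇒ phys 0x36A32  [2 reads]
#1 VA=0x2407150 (w,user):
  [0] read 0x32 idx=18: raw=0x3A007 flags P=1 W=1 U=1 S=0
  [1] read 0x3A idx=7: raw=0x3E007 flags P=1 W=1 U=1 S=0
  ⇒ phys 0x3E150  [2 reads]
#2 VA=0x2E007F3 (r,user):
  [0] read 0x32 idx=23: raw=0xA002 flags P=0 W=1 U=0 S=0
  ⇒ fault: PAGE_NOT_PRESENT  — 1 lookups
#3 VA=0x4BB2 (w,user):
  [0] read 0x32 idx=0: raw=0x42007 flags P=1 W=1 U=1 S=0
  [1] read 0x42 idx=4: raw=0x46007 flags P=1 W=1 U=1 S=0
  ⇒ phys 0x46BB2  [2 reads]
#4 VA=0xA14D5C (w,user):
  [0] read 0x32 idx=5: raw=0x47007 flags P=1 W=1 U=1 S=0
  [1] read 0x47 idx=20: raw=0x48007 flags P=1 W=1 U=1 S=0
  ⇒ phys 0x48D5C  [2 reads]
#5 VA=0x61D840 (r,user):
  [0] read 0x32 idx=3: raw=0x4B007 flags P=1 W=1 U=1 S=0
  [1] read 0x4B idx=29: raw=0x4F003 flags P=1 W=1 U=0 S=0
  ⇒ fault: PROTECTION_VIOLATION  — 2 lookups
#6 VA=0x2000F2F (w,user):
  [0] read 0x32 idx=16: raw=0x79002 flags P=0 W=1 U=0 S=0
  ⇒ fault: PAGE_NOT_PRESENT  — 1 lookups

Access #3 PA: 0x46BB2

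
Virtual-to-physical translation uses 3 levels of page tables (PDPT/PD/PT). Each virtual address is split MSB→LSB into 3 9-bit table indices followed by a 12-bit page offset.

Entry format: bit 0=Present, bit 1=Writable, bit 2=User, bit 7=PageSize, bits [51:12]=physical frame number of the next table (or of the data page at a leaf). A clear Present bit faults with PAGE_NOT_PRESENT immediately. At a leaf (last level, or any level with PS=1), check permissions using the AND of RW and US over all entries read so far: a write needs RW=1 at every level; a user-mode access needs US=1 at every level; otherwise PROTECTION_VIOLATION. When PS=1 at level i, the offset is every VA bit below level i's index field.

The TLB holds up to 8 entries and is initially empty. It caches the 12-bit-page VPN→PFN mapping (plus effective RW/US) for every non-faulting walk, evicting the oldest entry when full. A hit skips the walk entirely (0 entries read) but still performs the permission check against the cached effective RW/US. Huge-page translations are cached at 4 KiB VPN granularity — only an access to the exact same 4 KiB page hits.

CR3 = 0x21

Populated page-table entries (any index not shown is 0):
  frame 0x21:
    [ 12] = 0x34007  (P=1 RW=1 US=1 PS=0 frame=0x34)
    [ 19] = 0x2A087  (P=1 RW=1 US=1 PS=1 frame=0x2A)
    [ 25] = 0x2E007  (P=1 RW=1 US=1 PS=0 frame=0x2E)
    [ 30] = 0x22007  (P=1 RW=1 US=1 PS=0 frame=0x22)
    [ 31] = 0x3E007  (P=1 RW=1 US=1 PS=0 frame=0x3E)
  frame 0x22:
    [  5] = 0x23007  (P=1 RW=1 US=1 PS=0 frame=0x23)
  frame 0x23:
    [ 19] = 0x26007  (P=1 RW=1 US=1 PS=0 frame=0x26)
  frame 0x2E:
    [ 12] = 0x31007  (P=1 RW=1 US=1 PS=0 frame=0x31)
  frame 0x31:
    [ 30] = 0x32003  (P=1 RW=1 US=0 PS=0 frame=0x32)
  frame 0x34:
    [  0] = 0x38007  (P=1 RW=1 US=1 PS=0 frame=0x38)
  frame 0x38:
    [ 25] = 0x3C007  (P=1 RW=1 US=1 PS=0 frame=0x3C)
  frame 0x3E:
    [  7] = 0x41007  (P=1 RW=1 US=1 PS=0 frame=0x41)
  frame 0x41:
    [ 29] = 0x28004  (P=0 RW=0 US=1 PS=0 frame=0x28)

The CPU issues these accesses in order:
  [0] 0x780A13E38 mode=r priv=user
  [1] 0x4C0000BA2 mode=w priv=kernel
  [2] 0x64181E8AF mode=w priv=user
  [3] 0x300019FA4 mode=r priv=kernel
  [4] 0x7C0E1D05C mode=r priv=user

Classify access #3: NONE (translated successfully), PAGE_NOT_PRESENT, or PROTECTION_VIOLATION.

Per-access translation:
#0 VA=0x780A13E38 (r,user):
  [0] read 0x21 idx=30: raw=0x22007 flags P=1 W=1 U=1 S=0
  [1] read 0x22 idx=5: raw=0x23007 flags P=1 W=1 U=1 S=0
  [2] read 0x23 idx=19: raw=0x26007 flags P=1 W=1 U=1 S=0
  ⇒ phys 0x26E38  [3 reads]
#1 VA=0x4C0000BA2 (w,kernel):
  [0] read 0x21 idx=19: raw=0x2A087 flags P=1 W=1 U=1 S=1
  ⇒ phys 0x2ABA2 (huge @L0)  [1 reads]
#2 VA=0x64181E8AF (w,user):
  [0] read 0x21 idx=25: raw=0x2E007 flags P=1 W=1 U=1 S=0
  [1] read 0x2E idx=12: raw=0x31007 flags P=1 W=1 U=1 S=0
  [2] read 0x31 idx=30: raw=0x32003 flags P=1 W=1 U=0 S=0
  ✗ PROTECTION_VIOLATION  [3 reads]
#3 VA=0x300019FA4 (r,kernel):
  [0] read 0x21 idx=12: raw=0x34007 flags P=1 W=1 U=1 S=0
  [1] read 0x34 idx=0: raw=0x38007 flags P=1 W=1 U=1 S=0
  [2] read 0x38 idx=25: raw=0x3C007 flags P=1 W=1 U=1 S=0
  ⇒ phys 0x3CFA4  [3 reads]
#4 VA=0x7C0E1D05C (r,user):
  [0] read 0x21 idx=31: raw=0x3E007 flags P=1 W=1 U=1 S=0
  [1] read 0x3E idx=7: raw=0x41007 flags P=1 W=1 U=1 S=0
  [2] read 0x41 idx=29: raw=0x28004 flags P=0 W=0 U=1 S=0
  ✗ PAGE_NOT_PRESENT  [3 reads]

Access #3 fault: NONE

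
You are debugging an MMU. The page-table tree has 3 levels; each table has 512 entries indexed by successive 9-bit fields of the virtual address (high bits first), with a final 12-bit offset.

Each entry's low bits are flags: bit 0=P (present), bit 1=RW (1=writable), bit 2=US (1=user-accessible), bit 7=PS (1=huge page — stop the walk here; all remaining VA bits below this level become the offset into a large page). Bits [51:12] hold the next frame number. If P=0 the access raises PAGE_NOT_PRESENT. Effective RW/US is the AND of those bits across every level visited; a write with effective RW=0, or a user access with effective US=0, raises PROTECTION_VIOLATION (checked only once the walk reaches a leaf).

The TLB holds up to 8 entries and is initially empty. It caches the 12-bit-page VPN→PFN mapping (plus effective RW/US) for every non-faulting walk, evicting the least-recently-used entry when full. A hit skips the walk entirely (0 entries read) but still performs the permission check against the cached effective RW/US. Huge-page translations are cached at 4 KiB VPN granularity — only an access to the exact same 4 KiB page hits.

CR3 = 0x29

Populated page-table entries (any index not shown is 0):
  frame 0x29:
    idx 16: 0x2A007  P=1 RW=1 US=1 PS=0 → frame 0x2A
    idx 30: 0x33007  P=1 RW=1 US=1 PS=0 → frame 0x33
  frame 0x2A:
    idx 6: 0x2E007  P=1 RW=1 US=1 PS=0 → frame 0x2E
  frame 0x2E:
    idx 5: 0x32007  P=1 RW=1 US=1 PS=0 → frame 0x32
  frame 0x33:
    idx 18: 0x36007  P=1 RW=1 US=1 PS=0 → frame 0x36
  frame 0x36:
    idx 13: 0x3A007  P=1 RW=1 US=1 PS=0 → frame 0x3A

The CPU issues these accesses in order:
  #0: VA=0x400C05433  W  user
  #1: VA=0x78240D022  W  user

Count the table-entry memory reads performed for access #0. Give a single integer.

Trace:
#0 VA=0x400C05433 (w,user):
  [0] read 0x29 idx=16: raw=0x2A007 flags P=1 W=1 U=1 S=0
  [1] read 0x2A idx=6: raw=0x2E007 flags P=1 W=1 U=1 S=0
  [2] read 0x2E idx=5: raw=0x32007 flags P=1 W=1 U=1 S=0
  ✓ 0x32433  — 3 lookups
#1 VA=0x78240D022 (w,user):
  [0] read 0x29 idx=30: raw=0x33007 flags P=1 W=1 U=1 S=0
  [1] read 0x33 idx=18: raw=0x36007 flags P=1 W=1 U=1 S=0
  [2] read 0x36 idx=13: raw=0x3A007 flags P=1 W=1 U=1 S=0
  ✓ 0x3A022  — 3 lookups

Entries read for #0: 3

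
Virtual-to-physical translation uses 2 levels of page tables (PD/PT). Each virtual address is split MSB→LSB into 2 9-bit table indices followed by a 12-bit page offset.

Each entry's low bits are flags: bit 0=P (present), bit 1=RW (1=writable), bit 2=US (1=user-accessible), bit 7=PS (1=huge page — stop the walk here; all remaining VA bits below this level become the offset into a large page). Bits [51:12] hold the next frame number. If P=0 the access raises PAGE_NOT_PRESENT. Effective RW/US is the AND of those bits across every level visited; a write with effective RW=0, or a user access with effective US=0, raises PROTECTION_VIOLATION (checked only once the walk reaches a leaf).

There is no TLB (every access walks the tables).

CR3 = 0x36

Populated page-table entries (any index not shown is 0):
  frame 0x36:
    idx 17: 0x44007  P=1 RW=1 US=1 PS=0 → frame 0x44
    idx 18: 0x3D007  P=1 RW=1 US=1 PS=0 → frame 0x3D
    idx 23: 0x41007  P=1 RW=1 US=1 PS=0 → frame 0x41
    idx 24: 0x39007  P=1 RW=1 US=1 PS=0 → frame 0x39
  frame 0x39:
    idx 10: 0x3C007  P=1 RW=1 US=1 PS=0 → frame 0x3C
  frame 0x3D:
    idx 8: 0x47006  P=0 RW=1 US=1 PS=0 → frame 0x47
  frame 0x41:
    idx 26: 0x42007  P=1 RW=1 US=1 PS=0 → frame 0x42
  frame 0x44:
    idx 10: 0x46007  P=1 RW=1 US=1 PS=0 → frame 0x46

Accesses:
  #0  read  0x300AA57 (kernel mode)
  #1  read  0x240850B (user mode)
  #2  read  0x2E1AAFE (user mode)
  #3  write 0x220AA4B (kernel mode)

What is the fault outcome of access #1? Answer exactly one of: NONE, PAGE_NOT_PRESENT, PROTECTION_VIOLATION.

Trace:
#0 VA=0x300AA57 (r,kernel):
  L0: frame=0x36 idx=24 entry=0x39007 [P=1 RW=1 US=1 PS=0]
  L1: frame=0x39 idx=10 entry=0x3C007 [P=1 RW=1 US=1 PS=0]
  ✓ 0x3CA57  — 2 lookups
#1 VA=0x240850B (r,user):
  L0: frame=0x36 idx=18 entry=0x3D007 [P=1 RW=1 US=1 PS=0]
  L1: frame=0x3D idx=8 entry=0x47006 [P=0 RW=1 US=1 PS=0]
  ✗ PAGE_NOT_PRESENT  [2 reads]
#2 VA=0x2E1AAFE (r,user):
  L0: frame=0x36 idx=23 entry=0x41007 [P=1 RW=1 US=1 PS=0]
  L1: frame=0x41 idx=26 entry=0x42007 [P=1 RW=1 US=1 PS=0]
  ✓ 0x42AFE  — 2 lookups
#3 VA=0x220AA4B (w,kernel):
  L0: frame=0x36 idx=17 entry=0x44007 [P=1 RW=1 US=1 PS=0]
  L1: frame=0x44 idx=10 entry=0x46007 [P=1 RW=1 US=1 PS=0]
  ✓ 0x46A4B  — 2 lookups

Access #1 fault: PAGE_NOT_PRESENT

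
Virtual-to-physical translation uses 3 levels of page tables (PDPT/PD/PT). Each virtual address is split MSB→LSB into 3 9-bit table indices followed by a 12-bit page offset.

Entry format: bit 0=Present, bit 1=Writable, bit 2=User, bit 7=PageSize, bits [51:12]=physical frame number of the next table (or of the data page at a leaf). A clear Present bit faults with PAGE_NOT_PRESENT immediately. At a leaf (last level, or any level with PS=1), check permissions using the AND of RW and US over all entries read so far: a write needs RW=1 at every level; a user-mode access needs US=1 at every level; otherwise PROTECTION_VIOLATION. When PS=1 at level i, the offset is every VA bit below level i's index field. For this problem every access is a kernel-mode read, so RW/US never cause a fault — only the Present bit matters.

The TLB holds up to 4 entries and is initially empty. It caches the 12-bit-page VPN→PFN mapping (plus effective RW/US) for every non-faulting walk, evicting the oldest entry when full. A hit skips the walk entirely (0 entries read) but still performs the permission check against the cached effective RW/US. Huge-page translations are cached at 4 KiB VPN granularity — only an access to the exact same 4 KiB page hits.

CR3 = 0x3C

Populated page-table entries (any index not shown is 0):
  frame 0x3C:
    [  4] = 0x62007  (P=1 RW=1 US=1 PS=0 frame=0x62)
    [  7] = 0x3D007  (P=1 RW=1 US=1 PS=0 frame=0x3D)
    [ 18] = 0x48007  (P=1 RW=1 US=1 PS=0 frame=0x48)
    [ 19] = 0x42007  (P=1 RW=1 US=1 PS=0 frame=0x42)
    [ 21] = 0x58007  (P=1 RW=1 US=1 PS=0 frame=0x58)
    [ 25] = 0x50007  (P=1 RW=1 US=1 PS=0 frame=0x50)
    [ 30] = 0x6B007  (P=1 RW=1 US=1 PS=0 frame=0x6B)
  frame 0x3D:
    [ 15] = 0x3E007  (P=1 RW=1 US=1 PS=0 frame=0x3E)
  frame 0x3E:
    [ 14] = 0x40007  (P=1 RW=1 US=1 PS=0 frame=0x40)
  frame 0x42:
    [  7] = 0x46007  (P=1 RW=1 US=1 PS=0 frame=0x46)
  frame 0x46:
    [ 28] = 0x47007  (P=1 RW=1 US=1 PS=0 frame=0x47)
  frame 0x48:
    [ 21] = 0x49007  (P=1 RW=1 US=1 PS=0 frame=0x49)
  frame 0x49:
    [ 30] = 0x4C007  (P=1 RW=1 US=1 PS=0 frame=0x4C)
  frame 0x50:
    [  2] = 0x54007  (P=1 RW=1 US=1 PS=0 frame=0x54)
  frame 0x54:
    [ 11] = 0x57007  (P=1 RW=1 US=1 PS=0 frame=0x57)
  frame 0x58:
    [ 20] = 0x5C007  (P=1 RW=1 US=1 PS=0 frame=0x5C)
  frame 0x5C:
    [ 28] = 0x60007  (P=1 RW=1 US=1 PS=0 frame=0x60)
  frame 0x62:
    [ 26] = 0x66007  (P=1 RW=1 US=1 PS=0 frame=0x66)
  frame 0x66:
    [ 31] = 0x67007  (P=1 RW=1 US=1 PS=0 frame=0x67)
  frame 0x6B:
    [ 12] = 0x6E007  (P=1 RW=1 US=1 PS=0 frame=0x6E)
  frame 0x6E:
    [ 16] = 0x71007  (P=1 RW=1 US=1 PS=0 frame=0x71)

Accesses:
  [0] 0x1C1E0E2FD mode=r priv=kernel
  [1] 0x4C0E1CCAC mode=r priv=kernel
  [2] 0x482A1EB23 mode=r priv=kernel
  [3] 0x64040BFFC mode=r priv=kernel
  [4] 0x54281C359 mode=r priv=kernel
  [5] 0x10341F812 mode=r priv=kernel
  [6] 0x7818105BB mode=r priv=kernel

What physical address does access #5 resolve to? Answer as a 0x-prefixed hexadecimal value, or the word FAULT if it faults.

Trace:
#0 VA=0x1C1E0E2FD (r,kernel):
  L0: frame=0x3C idx=7 entry=0x3D007 [P=1 RW=1 US=1 PS=0]
  L1: frame=0x3D idx=15 entry=0x3E007 [P=1 RW=1 US=1 PS=0]
  L2: frame=0x3E idx=14 entry=0x40007 [P=1 RW=1 US=1 PS=0]
  ⇒ phys 0x402FD  [3 reads]
#1 VA=0x4C0E1CCAC (r,kernel):
  L0: frame=0x3C idx=19 entry=0x42007 [P=1 RW=1 US=1 PS=0]
  L1: frame=0x42 idx=7 entry=0x46007 [P=1 RW=1 US=1 PS=0]
  L2: frame=0x46 idx=28 entry=0x47007 [P=1 RW=1 US=1 PS=0]
  ⇒ phys 0x47CAC  [3 reads]
#2 VA=0x482A1EB23 (r,kernel):
  L0: frame=0x3C idx=18 entry=0x48007 [P=1 RW=1 US=1 PS=0]
  L1: frame=0x48 idx=21 entry=0x49007 [P=1 RW=1 US=1 PS=0]
  L2: frame=0x49 idx=30 entry=0x4C007 [P=1 RW=1 US=1 PS=0]
  ⇒ phys 0x4CB23  [3 reads]
#3 VA=0x64040BFFC (r,kernel):
  L0: frame=0x3C idx=25 entry=0x50007 [P=1 RW=1 US=1 PS=0]
  L1: frame=0x50 idx=2 entry=0x54007 [P=1 RW=1 US=1 PS=0]
  L2: frame=0x54 idx=11 entry=0x57007 [P=1 RW=1 US=1 PS=0]
  ⇒ phys 0x57FFC  [3 reads]
#4 VA=0x54281C359 (r,kernel):
  L0: frame=0x3C idx=21 entry=0x58007 [P=1 RW=1 US=1 PS=0]
  L1: frame=0x58 idx=20 entry=0x5C007 [P=1 RW=1 US=1 PS=0]
  L2: frame=0x5C idx=28 entry=0x60007 [P=1 RW=1 US=1 PS=0]
  ⇒ phys 0x60359  [3 reads]
#5 VA=0x10341F812 (r,kernel):
  L0: frame=0x3C idx=4 entry=0x62007 [P=1 RW=1 US=1 PS=0]
  L1: frame=0x62 idx=26 entry=0x66007 [P=1 RW=1 US=1 PS=0]
  L2: frame=0x66 idx=31 entry=0x67007 [P=1 RW=1 US=1 PS=0]
  ⇒ phys 0x67812  [3 reads]
#6 VA=0x7818105BB (r,kernel):
  L0: frame=0x3C idx=30 entry=0x6B007 [P=1 RW=1 US=1 PS=0]
  L1: frame=0x6B idx=12 entry=0x6E007 [P=1 RW=1 US=1 PS=0]
  L2: frame=0x6E idx=16 entry=0x71007 [P=1 RW=1 US=1 PS=0]
  ⇒ phys 0x715BB  [3 reads]

Access #5 PA: 0x67812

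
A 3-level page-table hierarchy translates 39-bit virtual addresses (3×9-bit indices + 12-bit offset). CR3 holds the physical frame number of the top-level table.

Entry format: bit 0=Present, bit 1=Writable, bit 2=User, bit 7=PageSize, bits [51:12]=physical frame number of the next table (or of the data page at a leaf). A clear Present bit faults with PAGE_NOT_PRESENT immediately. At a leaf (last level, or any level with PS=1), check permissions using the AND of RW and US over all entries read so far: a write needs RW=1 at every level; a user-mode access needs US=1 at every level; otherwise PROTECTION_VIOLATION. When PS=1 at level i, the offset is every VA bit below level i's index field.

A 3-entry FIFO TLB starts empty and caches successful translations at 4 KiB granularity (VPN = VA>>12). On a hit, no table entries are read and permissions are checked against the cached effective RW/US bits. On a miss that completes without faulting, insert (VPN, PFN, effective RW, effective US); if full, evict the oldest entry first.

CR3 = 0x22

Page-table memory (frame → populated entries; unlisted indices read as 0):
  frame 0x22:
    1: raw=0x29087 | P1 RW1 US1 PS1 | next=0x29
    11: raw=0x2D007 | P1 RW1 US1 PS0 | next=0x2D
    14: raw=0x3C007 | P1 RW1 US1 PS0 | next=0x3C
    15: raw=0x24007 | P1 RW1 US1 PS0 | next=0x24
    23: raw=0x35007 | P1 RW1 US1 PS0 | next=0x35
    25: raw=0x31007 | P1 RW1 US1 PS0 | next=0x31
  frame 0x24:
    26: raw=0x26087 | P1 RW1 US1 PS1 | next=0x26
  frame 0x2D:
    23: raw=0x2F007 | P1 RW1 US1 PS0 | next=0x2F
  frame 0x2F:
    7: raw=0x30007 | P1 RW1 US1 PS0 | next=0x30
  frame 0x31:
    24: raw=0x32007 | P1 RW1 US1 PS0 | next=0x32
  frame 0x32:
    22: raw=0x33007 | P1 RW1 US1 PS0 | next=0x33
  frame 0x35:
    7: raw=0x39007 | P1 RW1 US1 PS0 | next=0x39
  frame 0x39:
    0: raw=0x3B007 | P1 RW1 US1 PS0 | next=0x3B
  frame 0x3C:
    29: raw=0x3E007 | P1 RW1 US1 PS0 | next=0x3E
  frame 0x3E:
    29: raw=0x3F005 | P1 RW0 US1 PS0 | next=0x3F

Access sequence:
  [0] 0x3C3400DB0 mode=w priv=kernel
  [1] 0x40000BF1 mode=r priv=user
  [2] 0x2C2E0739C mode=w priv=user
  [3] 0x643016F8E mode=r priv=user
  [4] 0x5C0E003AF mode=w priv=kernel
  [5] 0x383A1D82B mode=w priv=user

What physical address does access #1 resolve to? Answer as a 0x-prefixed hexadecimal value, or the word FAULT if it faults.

Walk each access:
#0 VA=0x3C3400DB0 (w,kernel):
  L0 @0x22[15] → 0x24007  P=1,RW=1,US=1,PS=0
  L1 @0x24[26] → 0x26087  P=1,RW=1,US=1,PS=1
  → PA=0x26DB0 (huge @L1)  (2 entries read)
#1 VA=0x40000BF1 (r,user):
  L0 @0x22[1] → 0x29087  P=1,RW=1,US=1,PS=1
  → PA=0x29BF1 (huge @L0)  (1 entries read)
#2 VA=0x2C2E0739C (w,user):
  L0 @0x22[11] → 0x2D007  P=1,RW=1,US=1,PS=0
  L1 @0x2D[23] → 0x2F007  P=1,RW=1,US=1,PS=0
  L2 @0x2F[7] → 0x30007  P=1,RW=1,US=1,PS=0
  → PA=0x3039C  (3 entries read)
#3 VA=0x643016F8E (r,user):
  L0 @0x22[25] → 0x31007  P=1,RW=1,US=1,PS=0
  L1 @0x31[24] → 0x32007  P=1,RW=1,US=1,PS=0
  L2 @0x32[22] → 0x33007  P=1,RW=1,US=1,PS=0
  → PA=0x33F8E  (3 entries read)
#4 VA=0x5C0E003AF (w,kernel):
  L0 @0x22[23] → 0x35007  P=1,RW=1,US=1,PS=0
  L1 @0x35[7] → 0x39007  P=1,RW=1,US=1,PS=0
  L2 @0x39[0] → 0x3B007  P=1,RW=1,US=1,PS=0
  → PA=0x3B3AF  (3 entries read)
#5 VA=0x383A1D82B (w,user):
  L0 @0x22[14] → 0x3C007  P=1,RW=1,US=1,PS=0
  L1 @0x3C[29] → 0x3E007  P=1,RW=1,US=1,PS=0
  L2 @0x3E[29] → 0x3F005  P=1,RW=0,US=1,PS=0
  → PROTECTION_VIOLATION  (3 entries read)

Access #1 PA: 0x29BF1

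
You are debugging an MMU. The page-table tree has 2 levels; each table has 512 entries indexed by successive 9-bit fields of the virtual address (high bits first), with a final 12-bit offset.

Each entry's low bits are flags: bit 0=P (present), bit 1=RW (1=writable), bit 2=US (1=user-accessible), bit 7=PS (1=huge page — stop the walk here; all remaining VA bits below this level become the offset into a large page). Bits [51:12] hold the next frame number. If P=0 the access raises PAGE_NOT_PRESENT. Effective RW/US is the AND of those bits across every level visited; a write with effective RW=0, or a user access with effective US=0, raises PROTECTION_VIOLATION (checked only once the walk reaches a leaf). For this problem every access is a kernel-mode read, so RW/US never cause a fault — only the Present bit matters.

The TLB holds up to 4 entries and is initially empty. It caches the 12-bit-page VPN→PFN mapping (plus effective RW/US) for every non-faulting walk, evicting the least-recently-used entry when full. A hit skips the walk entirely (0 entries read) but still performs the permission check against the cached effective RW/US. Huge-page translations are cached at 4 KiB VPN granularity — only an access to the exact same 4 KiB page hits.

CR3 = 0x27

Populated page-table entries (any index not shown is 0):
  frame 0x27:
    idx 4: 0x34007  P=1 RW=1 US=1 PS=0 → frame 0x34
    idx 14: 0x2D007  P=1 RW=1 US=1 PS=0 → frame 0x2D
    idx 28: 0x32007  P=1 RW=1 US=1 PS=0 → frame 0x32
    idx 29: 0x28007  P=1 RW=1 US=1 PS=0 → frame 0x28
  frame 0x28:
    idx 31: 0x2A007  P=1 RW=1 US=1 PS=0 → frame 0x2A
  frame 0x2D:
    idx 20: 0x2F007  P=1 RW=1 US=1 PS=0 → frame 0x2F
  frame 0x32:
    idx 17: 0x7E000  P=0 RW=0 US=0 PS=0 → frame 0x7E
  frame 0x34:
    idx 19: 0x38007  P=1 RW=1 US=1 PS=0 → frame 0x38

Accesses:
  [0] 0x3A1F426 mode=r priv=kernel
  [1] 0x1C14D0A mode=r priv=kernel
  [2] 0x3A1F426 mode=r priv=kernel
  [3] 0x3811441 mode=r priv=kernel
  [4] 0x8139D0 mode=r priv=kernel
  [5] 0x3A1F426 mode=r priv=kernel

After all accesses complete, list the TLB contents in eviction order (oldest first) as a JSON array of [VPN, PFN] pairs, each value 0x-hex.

Per-access translation:
#0 VA=0x3A1F426 (r,kernel):
  lvl0: tbl 0x27, slot 29 ⇒ 0x28007 (P1/RW1/US1/PS0)
  lvl1: tbl 0x28, slot 31 ⇒ 0x2A007 (P1/RW1/US1/PS0)
  ✓ 0x2A426  — 2 lookups
#1 VA=0x1C14D0A (r,kernel):
  lvl0: tbl 0x27, slot 14 ⇒ 0x2D007 (P1/RW1/US1/PS0)
  lvl1: tbl 0x2D, slot 20 ⇒ 0x2F007 (P1/RW1/US1/PS0)
  ✓ 0x2FD0A  — 2 lookups
#2 VA=0x3A1F426 (r,kernel):
  TLB hit vpn=0x3A1F → PA=0x2A426
#3 VA=0x3811441 (r,kernel):
  lvl0: tbl 0x27, slot 28 ⇒ 0x32007 (P1/RW1/US1/PS0)
  lvl1: tbl 0x32, slot 17 ⇒ 0x7E000 (P0/RW0/US0/PS0)
  → PAGE_NOT_PRESENT  (2 entries read)
#4 VA=0x8139D0 (r,kernel):
  lvl0: tbl 0x27, slot 4 ⇒ 0x34007 (P1/RW1/US1/PS0)
  lvl1: tbl 0x34, slot 19 ⇒ 0x38007 (P1/RW1/US1/PS0)
  ✓ 0x389D0  — 2 lookups
#5 VA=0x3A1F426 (r,kernel):
  TLB hit vpn=0x3A1F → PA=0x2A426

TLB: [["0x1C14", "0x2F"], ["0x813", "0x38"], ["0x3A1F", "0x2A"]]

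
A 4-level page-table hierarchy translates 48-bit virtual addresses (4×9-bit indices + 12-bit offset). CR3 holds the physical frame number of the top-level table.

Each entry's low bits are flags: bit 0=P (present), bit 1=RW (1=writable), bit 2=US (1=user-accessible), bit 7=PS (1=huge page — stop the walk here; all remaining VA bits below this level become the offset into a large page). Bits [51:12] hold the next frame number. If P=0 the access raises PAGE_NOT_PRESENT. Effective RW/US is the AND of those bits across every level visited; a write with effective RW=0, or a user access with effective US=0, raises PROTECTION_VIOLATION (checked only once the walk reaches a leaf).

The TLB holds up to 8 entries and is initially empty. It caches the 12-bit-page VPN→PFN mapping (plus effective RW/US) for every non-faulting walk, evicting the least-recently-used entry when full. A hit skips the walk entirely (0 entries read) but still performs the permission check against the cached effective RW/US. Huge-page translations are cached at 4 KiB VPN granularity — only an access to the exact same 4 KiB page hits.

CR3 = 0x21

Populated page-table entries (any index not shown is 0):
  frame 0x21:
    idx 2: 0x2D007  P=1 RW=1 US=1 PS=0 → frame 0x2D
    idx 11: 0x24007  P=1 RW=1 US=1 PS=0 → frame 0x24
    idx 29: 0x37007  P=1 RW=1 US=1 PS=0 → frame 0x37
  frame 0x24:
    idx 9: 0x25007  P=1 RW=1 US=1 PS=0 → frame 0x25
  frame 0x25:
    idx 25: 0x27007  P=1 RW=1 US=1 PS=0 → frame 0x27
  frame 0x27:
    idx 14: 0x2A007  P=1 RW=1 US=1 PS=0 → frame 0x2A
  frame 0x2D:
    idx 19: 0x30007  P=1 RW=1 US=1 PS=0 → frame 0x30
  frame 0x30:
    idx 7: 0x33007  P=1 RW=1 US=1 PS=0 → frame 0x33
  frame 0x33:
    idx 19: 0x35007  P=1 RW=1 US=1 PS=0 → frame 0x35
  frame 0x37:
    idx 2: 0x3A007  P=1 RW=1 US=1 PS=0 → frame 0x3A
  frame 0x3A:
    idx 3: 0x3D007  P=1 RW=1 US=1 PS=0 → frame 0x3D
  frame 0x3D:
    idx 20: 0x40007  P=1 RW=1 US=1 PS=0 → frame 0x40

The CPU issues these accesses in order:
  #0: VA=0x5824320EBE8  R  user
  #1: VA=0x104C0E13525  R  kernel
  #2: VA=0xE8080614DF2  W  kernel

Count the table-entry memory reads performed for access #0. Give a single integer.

Per-access translation:
#0 VA=0x5824320EBE8 (r,user):
  L0: frame=0x21 idx=11 entry=0x24007 [P=1 RW=1 US=1 PS=0]
  L1: frame=0x24 idx=9 entry=0x25007 [P=1 RW=1 US=1 PS=0]
  L2: frame=0x25 idx=25 entry=0x27007 [P=1 RW=1 US=1 PS=0]
  L3: frame=0x27 idx=14 entry=0x2A007 [P=1 RW=1 US=1 PS=0]
  → PA=0x2ABE8  (4 entries read)
#1 VA=0x104C0E13525 (r,kernel):
  L0: frame=0x21 idx=2 entry=0x2D007 [P=1 RW=1 US=1 PS=0]
  L1: frame=0x2D idx=19 entry=0x30007 [P=1 RW=1 US=1 PS=0]
  L2: frame=0x30 idx=7 entry=0x33007 [P=1 RW=1 US=1 PS=0]
  L3: frame=0x33 idx=19 entry=0x35007 [P=1 RW=1 US=1 PS=0]
  → PA=0x35525  (4 entries read)
#2 VA=0xE8080614DF2 (w,kernel):
  L0: frame=0x21 idx=29 entry=0x37007 [P=1 RW=1 US=1 PS=0]
  L1: frame=0x37 idx=2 entry=0x3A007 [P=1 RW=1 US=1 PS=0]
  L2: frame=0x3A idx=3 entry=0x3D007 [P=1 RW=1 US=1 PS=0]
  L3: frame=0x3D idx=20 entry=0x40007 [P=1 RW=1 US=1 PS=0]
  → PA=0x40DF2  (4 entries read)

Entries read for #0: 4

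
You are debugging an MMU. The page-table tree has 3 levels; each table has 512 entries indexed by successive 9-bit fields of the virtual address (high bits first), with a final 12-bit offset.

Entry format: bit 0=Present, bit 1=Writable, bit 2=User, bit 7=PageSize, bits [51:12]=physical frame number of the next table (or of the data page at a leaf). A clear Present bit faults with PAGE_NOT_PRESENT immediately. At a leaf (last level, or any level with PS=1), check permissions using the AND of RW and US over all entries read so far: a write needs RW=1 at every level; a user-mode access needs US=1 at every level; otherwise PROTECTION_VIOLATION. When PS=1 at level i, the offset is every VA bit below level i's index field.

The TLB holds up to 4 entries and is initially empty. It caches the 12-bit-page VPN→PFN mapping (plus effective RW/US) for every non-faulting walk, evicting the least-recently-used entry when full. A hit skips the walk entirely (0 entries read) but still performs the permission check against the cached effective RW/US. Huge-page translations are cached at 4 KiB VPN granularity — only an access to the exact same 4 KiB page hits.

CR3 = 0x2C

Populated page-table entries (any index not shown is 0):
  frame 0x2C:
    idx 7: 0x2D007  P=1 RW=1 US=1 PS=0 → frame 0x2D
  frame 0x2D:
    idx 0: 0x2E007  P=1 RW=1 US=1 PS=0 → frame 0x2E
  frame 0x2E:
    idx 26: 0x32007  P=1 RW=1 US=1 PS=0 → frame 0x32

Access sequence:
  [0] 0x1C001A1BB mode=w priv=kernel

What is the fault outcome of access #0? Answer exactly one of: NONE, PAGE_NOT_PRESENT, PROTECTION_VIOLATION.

Per-access translation:
#0 VA=0x1C001A1BB (w,kernel):
  L0: frame=0x2C idx=7 entry=0x2D007 [P=1 RW=1 US=1 PS=0]
  L1: frame=0x2D idx=0 entry=0x2E007 [P=1 RW=1 US=1 PS=0]
  L2: frame=0x2E idx=26 entry=0x32007 [P=1 RW=1 US=1 PS=0]
  → PA=0x321BB  (3 entries read)

Access #0 fault: NONE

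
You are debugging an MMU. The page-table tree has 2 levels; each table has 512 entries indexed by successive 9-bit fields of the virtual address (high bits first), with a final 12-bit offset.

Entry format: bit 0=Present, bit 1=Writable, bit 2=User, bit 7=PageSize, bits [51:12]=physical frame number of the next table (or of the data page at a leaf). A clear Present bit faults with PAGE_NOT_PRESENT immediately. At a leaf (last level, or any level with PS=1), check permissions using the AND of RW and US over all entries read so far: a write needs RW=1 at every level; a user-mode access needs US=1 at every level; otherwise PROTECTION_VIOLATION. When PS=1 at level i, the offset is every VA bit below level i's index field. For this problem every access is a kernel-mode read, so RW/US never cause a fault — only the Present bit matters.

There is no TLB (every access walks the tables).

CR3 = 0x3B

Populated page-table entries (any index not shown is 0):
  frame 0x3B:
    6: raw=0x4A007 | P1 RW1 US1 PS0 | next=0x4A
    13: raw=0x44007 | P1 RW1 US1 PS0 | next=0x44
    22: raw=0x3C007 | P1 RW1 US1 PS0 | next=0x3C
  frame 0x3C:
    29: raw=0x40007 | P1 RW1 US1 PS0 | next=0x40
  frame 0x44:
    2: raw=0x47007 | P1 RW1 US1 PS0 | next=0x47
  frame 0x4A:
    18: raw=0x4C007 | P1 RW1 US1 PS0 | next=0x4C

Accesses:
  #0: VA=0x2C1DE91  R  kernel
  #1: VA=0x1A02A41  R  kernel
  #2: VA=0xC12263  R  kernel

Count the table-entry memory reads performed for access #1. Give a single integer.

Per-access translation:
#0 VA=0x2C1DE91 (r,kernel):
  lvl0: tbl 0x3B, slot 22 ⇒ 0x3C007 (P1/RW1/US1/PS0)
  lvl1: tbl 0x3C, slot 29 ⇒ 0x40007 (P1/RW1/US1/PS0)
  ✓ 0x40E91  — 2 lookups
#1 VA=0x1A02A41 (r,kernel):
  lvl0: tbl 0x3B, slot 13 ⇒ 0x44007 (P1/RW1/US1/PS0)
  lvl1: tbl 0x44, slot 2 ⇒ 0x47007 (P1/RW1/US1/PS0)
  ✓ 0x47A41  — 2 lookups
#2 VA=0xC12263 (r,kernel):
  lvl0: tbl 0x3B, slot 6 ⇒ 0x4A007 (P1/RW1/US1/PS0)
  lvl1: tbl 0x4A, slot 18 ⇒ 0x4C007 (P1/RW1/US1/PS0)
  ✓ 0x4C263  — 2 lookups

Entries read for #1: 2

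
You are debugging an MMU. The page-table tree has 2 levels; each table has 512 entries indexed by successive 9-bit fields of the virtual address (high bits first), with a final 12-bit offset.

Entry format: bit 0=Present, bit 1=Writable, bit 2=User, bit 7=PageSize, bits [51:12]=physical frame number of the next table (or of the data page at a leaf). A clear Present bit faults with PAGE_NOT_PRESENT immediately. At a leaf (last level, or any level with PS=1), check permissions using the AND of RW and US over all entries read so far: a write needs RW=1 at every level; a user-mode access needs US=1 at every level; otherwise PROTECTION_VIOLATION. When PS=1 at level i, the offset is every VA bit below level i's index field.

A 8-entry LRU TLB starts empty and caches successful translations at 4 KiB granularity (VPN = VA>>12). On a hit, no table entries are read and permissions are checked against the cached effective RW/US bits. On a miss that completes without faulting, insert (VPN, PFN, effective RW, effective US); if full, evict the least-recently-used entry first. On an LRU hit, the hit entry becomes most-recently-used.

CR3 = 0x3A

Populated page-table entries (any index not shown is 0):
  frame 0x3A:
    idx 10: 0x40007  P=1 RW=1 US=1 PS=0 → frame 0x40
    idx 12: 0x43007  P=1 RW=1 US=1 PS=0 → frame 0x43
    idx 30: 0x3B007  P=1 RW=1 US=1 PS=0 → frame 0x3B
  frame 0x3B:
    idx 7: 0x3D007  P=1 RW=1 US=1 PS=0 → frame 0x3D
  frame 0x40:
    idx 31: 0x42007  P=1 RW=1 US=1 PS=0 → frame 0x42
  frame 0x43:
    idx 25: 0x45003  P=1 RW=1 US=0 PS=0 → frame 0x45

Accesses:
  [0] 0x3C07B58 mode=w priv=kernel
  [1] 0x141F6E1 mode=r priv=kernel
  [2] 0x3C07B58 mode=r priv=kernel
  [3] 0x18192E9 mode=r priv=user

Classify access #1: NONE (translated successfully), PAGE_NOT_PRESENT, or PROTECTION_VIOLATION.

Trace:
#0 VA=0x3C07B58 (w,kernel):
  L0 @0x3A[30] → 0x3B007  P=1,RW=1,US=1,PS=0
  L1 @0x3B[7] → 0x3D007  P=1,RW=1,US=1,PS=0
  ⇒ phys 0x3DB58  [2 reads]
#1 VA=0x141F6E1 (r,kernel):
  L0 @0x3A[10] → 0x40007  P=1,RW=1,US=1,PS=0
  L1 @0x40[31] → 0x42007  P=1,RW=1,US=1,PS=0
  ⇒ phys 0x426E1  [2 reads]
#2 VA=0x3C07B58 (r,kernel):
  TLB hit vpn=0x3C07 → PA=0x3DB58
#3 VA=0x18192E9 (r,user):
  L0 @0x3A[12] → 0x43007  P=1,RW=1,US=1,PS=0
  L1 @0x43[25] → 0x45003  P=1,RW=1,US=0,PS=0
  ⇒ fault: PROTECTION_VIOLATION  — 2 lookups

Access #1 fault: NONE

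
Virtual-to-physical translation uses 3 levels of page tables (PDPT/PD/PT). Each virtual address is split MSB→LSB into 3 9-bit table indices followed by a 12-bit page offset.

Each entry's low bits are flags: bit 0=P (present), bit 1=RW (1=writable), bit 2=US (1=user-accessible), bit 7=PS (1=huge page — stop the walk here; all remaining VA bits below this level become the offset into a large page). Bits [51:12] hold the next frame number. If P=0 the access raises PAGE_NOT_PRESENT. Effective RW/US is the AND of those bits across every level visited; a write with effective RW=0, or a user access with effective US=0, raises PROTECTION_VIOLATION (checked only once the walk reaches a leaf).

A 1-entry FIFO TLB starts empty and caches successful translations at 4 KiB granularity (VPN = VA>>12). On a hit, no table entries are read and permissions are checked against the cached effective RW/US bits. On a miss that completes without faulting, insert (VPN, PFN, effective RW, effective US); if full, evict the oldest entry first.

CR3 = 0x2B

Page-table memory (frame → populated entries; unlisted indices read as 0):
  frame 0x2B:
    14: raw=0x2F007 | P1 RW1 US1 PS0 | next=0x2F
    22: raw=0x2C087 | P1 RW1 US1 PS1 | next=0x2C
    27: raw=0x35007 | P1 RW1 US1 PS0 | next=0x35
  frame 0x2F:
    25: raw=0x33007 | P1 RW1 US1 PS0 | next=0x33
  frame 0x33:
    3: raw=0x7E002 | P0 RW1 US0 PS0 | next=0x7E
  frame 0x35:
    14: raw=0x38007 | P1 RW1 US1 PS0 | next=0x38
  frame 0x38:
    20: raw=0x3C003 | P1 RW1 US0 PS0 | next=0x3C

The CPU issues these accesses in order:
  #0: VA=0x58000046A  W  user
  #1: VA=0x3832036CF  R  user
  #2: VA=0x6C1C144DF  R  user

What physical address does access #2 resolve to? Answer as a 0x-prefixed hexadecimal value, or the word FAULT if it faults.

Walk each access:
#0 VA=0x58000046A (w,user):
  L0: frame=0x2B idx=22 entry=0x2C087 [P=1 RW=1 US=1 PS=1]
  → PA=0x2C46A (huge @L0)  (1 entries read)
#1 VA=0x3832036CF (r,user):
  L0: frame=0x2B idx=14 entry=0x2F007 [P=1 RW=1 US=1 PS=0]
  L1: frame=0x2F idx=25 entry=0x33007 [P=1 RW=1 US=1 PS=0]
  L2: frame=0x33 idx=3 entry=0x7E002 [P=0 RW=1 US=0 PS=0]
  ✗ PAGE_NOT_PRESENT  [3 reads]
#2 VA=0x6C1C144DF (r,user):
  L0: frame=0x2B idx=27 entry=0x35007 [P=1 RW=1 US=1 PS=0]
  L1: frame=0x35 idx=14 entry=0x38007 [P=1 RW=1 US=1 PS=0]
  L2: frame=0x38 idx=20 entry=0x3C003 [P=1 RW=1 US=0 PS=0]
  ✗ PROTECTION_VIOLATION  [3 reads]

Access #2 PA: FAULT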